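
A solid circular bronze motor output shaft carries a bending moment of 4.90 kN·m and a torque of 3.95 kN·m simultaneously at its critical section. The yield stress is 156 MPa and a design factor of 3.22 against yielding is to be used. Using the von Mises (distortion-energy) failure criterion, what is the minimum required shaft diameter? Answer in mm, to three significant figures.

d = 108 mm

σ_allow = σ_y/n = 156/3.22 = 48.45 MPa.
For a solid shaft σ_b = 32M/(πd³) and τ = 16T/(πd³), so the von Mises stress is σ' = (16/πd³)·√(4M²+3T²).
√(4M²+3T²) = √(4×(4.900×10^6)² + 3×(3.950×10^6)²) = 1.195×10^7 N·mm.
d³ = 16×1.195×10^7/(π×48.45) = 1.256×10^6 mm³.
d = 107.9 mm.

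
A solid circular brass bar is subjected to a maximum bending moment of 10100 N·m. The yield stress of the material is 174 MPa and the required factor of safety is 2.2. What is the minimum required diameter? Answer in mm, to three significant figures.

σ_allow = 174/2.2 = 79.09 MPa.
For a solid circular section σ = 32M/(πd³), so d³ = 32M/(π σ_allow) = 32×1.0100×10^7/(π×79.09) = 1.301×10^6 mm³.
d = 109.2 mm.

d = 109 mm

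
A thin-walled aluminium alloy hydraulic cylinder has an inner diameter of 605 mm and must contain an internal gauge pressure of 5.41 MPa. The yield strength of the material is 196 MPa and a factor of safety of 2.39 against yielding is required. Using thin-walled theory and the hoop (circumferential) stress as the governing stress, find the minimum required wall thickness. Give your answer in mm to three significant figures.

t = 20.0 mm

σ_allow = 196/2.39 = 82.01 MPa.
Hoop stress σ_h = pD/(2t), so t = pD/(2σ_allow) = 5.41×605/(2×82.01) = 19.96 mm.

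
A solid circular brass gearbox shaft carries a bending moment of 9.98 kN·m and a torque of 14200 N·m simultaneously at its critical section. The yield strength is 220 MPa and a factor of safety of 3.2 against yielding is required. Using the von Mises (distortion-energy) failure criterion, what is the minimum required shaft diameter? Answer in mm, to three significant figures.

σ_allow = σ_y/n = 220/3.2 = 68.75 MPa.
For a solid shaft σ_b = 32M/(πd³) and τ = 16T/(πd³), so the von Mises stress is σ' = (16/πd³)·√(4M²+3T²).
√(4M²+3T²) = √(4×(9.980×10^6)² + 3×(1.420×10^7)²) = 3.168×10^7 N·mm.
d³ = 16×3.168×10^7/(π×68.75) = 2.346×10^6 mm³.
d = 132.9 mm.

d = 133 mm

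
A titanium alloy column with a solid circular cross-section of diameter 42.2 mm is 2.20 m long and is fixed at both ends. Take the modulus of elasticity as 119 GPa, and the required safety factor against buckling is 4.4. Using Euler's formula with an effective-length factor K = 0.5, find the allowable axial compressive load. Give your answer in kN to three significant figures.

I = πd⁴/64 = π×42.2⁴/64 = 155700 mm⁴.
Effective length L_e = KL = 0.5×2.20 m = 1100 mm.
Euler critical load P_cr = π²EI/L_e² = π²×119000×155700/1100² = 151100 N.
P_allow = P_cr/n = 151100/4.4 = 34340 N.

P_allow = 34.3 kN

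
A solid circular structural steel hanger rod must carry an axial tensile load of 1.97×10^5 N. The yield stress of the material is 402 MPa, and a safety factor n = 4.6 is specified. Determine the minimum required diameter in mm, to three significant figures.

d = 53.6 mm

Allowable stress σ_allow = 402/4.6 = 87.39 MPa.
Required area A = F/σ_allow = 197000/87.39 = 2254 mm².
A = πd²/4 → d = √(4A/π) = 53.57 mm.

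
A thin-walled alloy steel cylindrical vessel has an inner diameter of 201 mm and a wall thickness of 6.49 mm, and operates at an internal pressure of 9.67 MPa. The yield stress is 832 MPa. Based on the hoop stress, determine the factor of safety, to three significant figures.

σ_h = pD/(2t) = 9.67×201/(2×6.49) = 149.7 MPa.
n = 832/149.7 = 5.556.

n = 5.56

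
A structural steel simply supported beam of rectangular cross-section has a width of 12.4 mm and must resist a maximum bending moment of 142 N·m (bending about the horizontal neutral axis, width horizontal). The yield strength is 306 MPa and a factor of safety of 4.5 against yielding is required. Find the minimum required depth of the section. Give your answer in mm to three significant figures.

σ_allow = 306/4.5 = 68.00 MPa.
For a rectangular section σ = 6M/(bh²), so h² = 6M/(b σ_allow) = 6×142000/(12.4×68.00) = 1010 mm².
h = 31.79 mm.

h = 31.8 mm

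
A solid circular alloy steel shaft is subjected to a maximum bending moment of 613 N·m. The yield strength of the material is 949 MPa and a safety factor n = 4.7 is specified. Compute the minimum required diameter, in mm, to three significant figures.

σ_allow = 949/4.7 = 201.9 MPa.
For a solid circular section σ = 32M/(πd³), so d³ = 32M/(π σ_allow) = 32×613000/(π×201.9) = 30920 mm³.
d = 31.39 mm.

d = 31.4 mm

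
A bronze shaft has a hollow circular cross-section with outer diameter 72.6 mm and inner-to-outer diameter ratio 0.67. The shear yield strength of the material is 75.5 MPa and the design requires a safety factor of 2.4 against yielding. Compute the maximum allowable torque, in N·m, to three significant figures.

τ_allow = 75.5/2.4 = 31.46 MPa.
For a hollow shaft T_allow = τ_allow·πd_o³(1−k⁴)/16 with 1−k⁴ = 0.7985, so πd_o³(1−k⁴)/16 = 59990 mm³.
T_allow = 31.46×59990 = 1.887×10^6 N·mm = 1887 N·m.

T_allow = 1890 N·m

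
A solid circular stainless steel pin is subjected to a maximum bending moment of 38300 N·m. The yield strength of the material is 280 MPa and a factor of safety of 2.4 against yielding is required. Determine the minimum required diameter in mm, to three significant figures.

d = 150 mm

σ_allow = 280/2.4 = 116.7 MPa.
For a solid circular section σ = 32M/(πd³), so d³ = 32M/(π σ_allow) = 32×3.8300×10^7/(π×116.7) = 3.344×10^6 mm³.
d = 149.5 mm.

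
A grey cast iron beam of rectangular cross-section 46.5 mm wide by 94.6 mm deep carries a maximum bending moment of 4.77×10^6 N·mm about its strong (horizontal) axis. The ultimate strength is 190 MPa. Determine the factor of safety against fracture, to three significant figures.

n = 2.76

Section modulus S = bh²/6 = 46.5×94.6²/6 = 69360 mm³.
σ = M/S = 4770000/69360 = 68.78 MPa.
n = 190/68.78 = 2.763.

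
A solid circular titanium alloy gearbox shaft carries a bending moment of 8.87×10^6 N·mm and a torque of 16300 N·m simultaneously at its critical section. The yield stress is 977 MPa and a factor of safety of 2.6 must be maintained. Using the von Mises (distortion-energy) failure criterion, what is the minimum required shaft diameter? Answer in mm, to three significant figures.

σ_allow = σ_y/n = 977/2.6 = 375.8 MPa.
For a solid shaft σ_b = 32M/(πd³) and τ = 16T/(πd³), so the von Mises stress is σ' = (16/πd³)·√(4M²+3T²).
√(4M²+3T²) = √(4×(8.870×10^6)² + 3×(1.630×10^7)²) = 3.334×10^7 N·mm.
d³ = 16×3.334×10^7/(π×375.8) = 451900 mm³.
d = 76.74 mm.

d = 76.7 mm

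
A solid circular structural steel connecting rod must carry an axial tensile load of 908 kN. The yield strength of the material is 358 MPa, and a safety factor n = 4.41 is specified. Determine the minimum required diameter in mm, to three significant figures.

d = 119 mm

Allowable stress σ_allow = 358/4.41 = 81.18 MPa.
Required area A = F/σ_allow = 908000/81.18 = 11190 mm².
A = πd²/4 → d = √(4A/π) = 119.3 mm.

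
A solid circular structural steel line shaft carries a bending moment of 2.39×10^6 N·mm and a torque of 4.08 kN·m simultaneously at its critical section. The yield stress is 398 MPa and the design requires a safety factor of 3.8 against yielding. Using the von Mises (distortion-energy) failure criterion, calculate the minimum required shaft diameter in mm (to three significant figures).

d = 74.6 mm

σ_allow = σ_y/n = 398/3.8 = 104.7 MPa.
For a solid shaft σ_b = 32M/(πd³) and τ = 16T/(πd³), so the von Mises stress is σ' = (16/πd³)·√(4M²+3T²).
√(4M²+3T²) = √(4×(2.390×10^6)² + 3×(4.080×10^6)²) = 8.532×10^6 N·mm.
d³ = 16×8.532×10^6/(π×104.7) = 414900 mm³.
d = 74.58 mm.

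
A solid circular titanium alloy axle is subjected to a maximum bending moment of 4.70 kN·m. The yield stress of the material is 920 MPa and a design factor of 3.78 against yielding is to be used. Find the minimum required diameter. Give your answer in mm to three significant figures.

d = 58.2 mm

σ_allow = 920/3.78 = 243.4 MPa.
For a solid circular section σ = 32M/(πd³), so d³ = 32M/(π σ_allow) = 32×4700000/(π×243.4) = 196700 mm³.
d = 58.16 mm.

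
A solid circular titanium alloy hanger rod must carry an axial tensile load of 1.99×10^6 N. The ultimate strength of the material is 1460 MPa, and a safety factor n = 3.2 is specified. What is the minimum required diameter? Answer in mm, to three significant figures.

d = 74.5 mm

Allowable stress σ_allow = 1460/3.2 = 456.2 MPa.
Required area A = F/σ_allow = 1990000/456.2 = 4362 mm².
A = πd²/4 → d = √(4A/π) = 74.52 mm.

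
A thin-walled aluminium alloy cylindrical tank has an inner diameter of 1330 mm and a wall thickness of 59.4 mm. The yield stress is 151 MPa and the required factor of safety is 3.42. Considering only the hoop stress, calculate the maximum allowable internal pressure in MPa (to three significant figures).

σ_allow = 151/3.42 = 44.15 MPa.
σ_h = pD/(2t) → p_allow = 2σ_allow t/D = 2×44.15×59.4/1330 = 3.944 MPa.

p_allow = 3.94 MPa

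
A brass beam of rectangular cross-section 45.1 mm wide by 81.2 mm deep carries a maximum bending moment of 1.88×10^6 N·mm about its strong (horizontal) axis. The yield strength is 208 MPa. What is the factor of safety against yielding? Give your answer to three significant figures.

Section modulus S = bh²/6 = 45.1×81.2²/6 = 49560 mm³.
σ = M/S = 1880000/49560 = 37.93 MPa.
n = 208/37.93 = 5.483.

n = 5.48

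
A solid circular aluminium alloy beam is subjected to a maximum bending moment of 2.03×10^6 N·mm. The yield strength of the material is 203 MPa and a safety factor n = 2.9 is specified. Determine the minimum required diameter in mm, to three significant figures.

d = 66.6 mm

σ_allow = 203/2.9 = 70.00 MPa.
For a solid circular section σ = 32M/(πd³), so d³ = 32M/(π σ_allow) = 32×2030000/(π×70.00) = 295400 mm³.
d = 66.60 mm.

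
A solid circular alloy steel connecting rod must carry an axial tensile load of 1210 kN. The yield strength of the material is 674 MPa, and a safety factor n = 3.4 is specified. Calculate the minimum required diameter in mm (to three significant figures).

d = 88.2 mm

Allowable stress σ_allow = 674/3.4 = 198.2 MPa.
Required area A = F/σ_allow = 1210000/198.2 = 6104 mm².
A = πd²/4 → d = √(4A/π) = 88.16 mm.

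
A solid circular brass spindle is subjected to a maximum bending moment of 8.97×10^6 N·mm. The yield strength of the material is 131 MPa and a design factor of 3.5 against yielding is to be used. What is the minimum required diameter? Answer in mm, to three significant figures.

σ_allow = 131/3.5 = 37.43 MPa.
For a solid circular section σ = 32M/(πd³), so d³ = 32M/(π σ_allow) = 32×8970000/(π×37.43) = 2.441×10^6 mm³.
d = 134.6 mm.

d = 135 mm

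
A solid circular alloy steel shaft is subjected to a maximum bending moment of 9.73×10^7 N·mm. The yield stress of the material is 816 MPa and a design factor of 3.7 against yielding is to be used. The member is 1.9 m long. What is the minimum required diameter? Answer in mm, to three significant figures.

σ_allow = 816/3.7 = 220.5 MPa.
For a solid circular section σ = 32M/(πd³), so d³ = 32M/(π σ_allow) = 32×9.7300×10^7/(π×220.5) = 4.494×10^6 mm³.
d = 165.0 mm.

d = 165 mm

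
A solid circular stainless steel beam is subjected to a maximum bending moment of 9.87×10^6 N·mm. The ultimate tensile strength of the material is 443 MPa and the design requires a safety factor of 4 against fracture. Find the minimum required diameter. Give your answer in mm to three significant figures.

σ_allow = 443/4 = 110.8 MPa.
For a solid circular section σ = 32M/(πd³), so d³ = 32M/(π σ_allow) = 32×9870000/(π×110.8) = 907800 mm³.
d = 96.83 mm.

d = 96.8 mm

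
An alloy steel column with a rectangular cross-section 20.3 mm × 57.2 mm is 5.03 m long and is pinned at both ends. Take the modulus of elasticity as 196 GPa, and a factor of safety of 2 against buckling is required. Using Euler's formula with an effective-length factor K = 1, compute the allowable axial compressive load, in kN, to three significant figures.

P_allow = 1.52 kN

Buckling occurs about the weak axis: I_min = h·b³/12 = 57.2×20.3³/12 = 39880 mm⁴ (b = 20.3 mm is the smaller dimension).
Effective length L_e = KL = 1×5.03 m = 5030 mm.
Euler critical load P_cr = π²EI/L_e² = π²×196000×39880/5030² = 3049 N.
P_allow = P_cr/n = 3049/2 = 1524 N.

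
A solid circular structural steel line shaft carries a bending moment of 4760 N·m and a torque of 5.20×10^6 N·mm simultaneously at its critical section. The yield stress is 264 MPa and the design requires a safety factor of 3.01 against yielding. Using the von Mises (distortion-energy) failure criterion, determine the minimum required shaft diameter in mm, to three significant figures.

σ_allow = σ_y/n = 264/3.01 = 87.71 MPa.
For a solid shaft σ_b = 32M/(πd³) and τ = 16T/(πd³), so the von Mises stress is σ' = (16/πd³)·√(4M²+3T²).
√(4M²+3T²) = √(4×(4.760×10^6)² + 3×(5.200×10^6)²) = 1.311×10^7 N·mm.
d³ = 16×1.311×10^7/(π×87.71) = 761000 mm³.
d = 91.30 mm.

d = 91.3 mm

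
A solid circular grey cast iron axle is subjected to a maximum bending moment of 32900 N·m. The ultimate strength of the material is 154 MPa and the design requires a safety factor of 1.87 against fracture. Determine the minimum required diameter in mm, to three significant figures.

d = 160 mm

σ_allow = 154/1.87 = 82.35 MPa.
For a solid circular section σ = 32M/(πd³), so d³ = 32M/(π σ_allow) = 32×3.2900×10^7/(π×82.35) = 4.069×10^6 mm³.
d = 159.7 mm.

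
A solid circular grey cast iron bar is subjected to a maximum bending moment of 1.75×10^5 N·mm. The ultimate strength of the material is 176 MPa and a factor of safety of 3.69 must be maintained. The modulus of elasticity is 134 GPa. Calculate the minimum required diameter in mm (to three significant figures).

σ_allow = 176/3.69 = 47.70 MPa.
For a solid circular section σ = 32M/(πd³), so d³ = 32M/(π σ_allow) = 32×175000/(π×47.70) = 37370 mm³.
d = 33.43 mm.

d = 33.4 mm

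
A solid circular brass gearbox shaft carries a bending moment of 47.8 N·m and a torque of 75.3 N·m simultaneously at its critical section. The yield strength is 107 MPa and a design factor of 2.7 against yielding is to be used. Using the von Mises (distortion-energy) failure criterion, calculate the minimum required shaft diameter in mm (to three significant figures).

d = 27.5 mm

σ_allow = σ_y/n = 107/2.7 = 39.63 MPa.
For a solid shaft σ_b = 32M/(πd³) and τ = 16T/(πd³), so the von Mises stress is σ' = (16/πd³)·√(4M²+3T²).
√(4M²+3T²) = √(4×(47800)² + 3×(75300)²) = 161700 N·mm.
d³ = 16×161700/(π×39.63) = 20780 mm³.
d = 27.49 mm.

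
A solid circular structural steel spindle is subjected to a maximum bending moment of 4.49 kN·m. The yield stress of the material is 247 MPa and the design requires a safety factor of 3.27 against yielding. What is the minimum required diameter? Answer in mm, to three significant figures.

σ_allow = 247/3.27 = 75.54 MPa.
For a solid circular section σ = 32M/(πd³), so d³ = 32M/(π σ_allow) = 32×4490000/(π×75.54) = 605500 mm³.
d = 84.60 mm.

d = 84.6 mm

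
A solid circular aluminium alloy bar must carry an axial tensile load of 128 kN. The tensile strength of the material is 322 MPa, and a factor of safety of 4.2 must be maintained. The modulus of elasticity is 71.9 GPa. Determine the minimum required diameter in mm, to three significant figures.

d = 46.1 mm

Allowable stress σ_allow = 322/4.2 = 76.67 MPa.
Required area A = F/σ_allow = 128000/76.67 = 1670 mm².
A = πd²/4 → d = √(4A/π) = 46.11 mm.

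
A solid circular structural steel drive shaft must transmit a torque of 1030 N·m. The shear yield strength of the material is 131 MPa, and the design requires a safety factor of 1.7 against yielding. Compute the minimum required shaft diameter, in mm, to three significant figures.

d = 40.8 mm

Allowable shear stress τ_allow = 131/1.7 = 77.06 MPa.
For a solid shaft τ = 16T/(πd³), so d³ = 16T/(π τ_allow) = 16×1030000/(π×77.06) = 68070 mm³.
d = (68070)^(1/3) = 40.83 mm.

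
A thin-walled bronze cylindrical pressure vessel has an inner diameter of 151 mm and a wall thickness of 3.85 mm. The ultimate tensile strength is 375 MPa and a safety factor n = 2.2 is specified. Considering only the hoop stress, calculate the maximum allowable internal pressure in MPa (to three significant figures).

p_allow = 8.69 MPa

σ_allow = 375/2.2 = 170.5 MPa.
σ_h = pD/(2t) → p_allow = 2σ_allow t/D = 2×170.5×3.85/151 = 8.692 MPa.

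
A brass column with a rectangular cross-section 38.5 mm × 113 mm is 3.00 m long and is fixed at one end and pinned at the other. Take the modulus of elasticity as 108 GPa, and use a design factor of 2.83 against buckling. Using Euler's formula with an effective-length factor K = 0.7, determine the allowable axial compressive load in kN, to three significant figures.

P_allow = 45.9 kN

Buckling occurs about the weak axis: I_min = h·b³/12 = 113×38.5³/12 = 537400 mm⁴ (b = 38.5 mm is the smaller dimension).
Effective length L_e = KL = 0.7×3.00 m = 2100 mm.
Euler critical load P_cr = π²EI/L_e² = π²×108000×537400/2100² = 129900 N.
P_allow = P_cr/n = 129900/2.83 = 45900 N.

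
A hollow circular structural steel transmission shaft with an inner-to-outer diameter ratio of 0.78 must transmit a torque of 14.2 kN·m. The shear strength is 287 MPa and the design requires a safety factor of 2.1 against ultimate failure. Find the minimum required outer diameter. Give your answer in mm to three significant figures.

d_o = 94.4 mm

τ_allow = 287/2.1 = 136.7 MPa.
For a hollow shaft τ = 16T/[πd_o³(1−k⁴)] with k = 0.78, so 1−k⁴ = 0.6298.
d_o³ = 16T/[π τ_allow (1−k⁴)] = 16×1.4200×10^7/(π×136.7×0.6298) = 840200 mm³.
d_o = 94.36 mm.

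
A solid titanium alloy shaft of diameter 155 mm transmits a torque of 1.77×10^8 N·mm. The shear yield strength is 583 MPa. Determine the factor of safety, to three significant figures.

n = 2.41

τ = 16T/(πd³) = 16×1.7700×10^8/(π×155³) = 242.1 MPa.
n = τ_limit/τ = 583/242.1 = 2.408.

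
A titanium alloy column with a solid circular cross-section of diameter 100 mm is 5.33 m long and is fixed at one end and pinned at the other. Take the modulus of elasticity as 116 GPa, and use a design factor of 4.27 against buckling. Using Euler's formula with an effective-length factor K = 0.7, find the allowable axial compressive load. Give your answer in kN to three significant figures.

P_allow = 94.5 kN

I = πd⁴/64 = π×100⁴/64 = 4.909×10^6 mm⁴.
Effective length L_e = KL = 0.7×5.33 m = 3731 mm.
Euler critical load P_cr = π²EI/L_e² = π²×116000×4.909×10^6/3731² = 403700 N.
P_allow = P_cr/n = 403700/4.27 = 94550 N.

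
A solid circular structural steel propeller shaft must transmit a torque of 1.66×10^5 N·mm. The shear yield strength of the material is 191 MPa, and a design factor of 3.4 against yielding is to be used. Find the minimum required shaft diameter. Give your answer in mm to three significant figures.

d = 24.7 mm

Allowable shear stress τ_allow = 191/3.4 = 56.18 MPa.
For a solid shaft τ = 16T/(πd³), so d³ = 16T/(π τ_allow) = 16×166000/(π×56.18) = 15050 mm³.
d = (15050)^(1/3) = 24.69 mm.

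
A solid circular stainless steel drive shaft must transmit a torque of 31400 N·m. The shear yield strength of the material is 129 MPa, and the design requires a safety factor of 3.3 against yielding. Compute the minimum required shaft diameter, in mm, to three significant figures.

d = 160 mm

Allowable shear stress τ_allow = 129/3.3 = 39.09 MPa.
For a solid shaft τ = 16T/(πd³), so d³ = 16T/(π τ_allow) = 16×3.1400×10^7/(π×39.09) = 4.091×10^6 mm³.
d = (4.091×10^6)^(1/3) = 159.9 mm.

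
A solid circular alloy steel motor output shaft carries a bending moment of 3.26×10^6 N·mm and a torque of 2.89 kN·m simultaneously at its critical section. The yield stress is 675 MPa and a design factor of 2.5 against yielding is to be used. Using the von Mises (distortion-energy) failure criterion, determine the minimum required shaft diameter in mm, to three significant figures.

σ_allow = σ_y/n = 675/2.5 = 270.0 MPa.
For a solid shaft σ_b = 32M/(πd³) and τ = 16T/(πd³), so the von Mises stress is σ' = (16/πd³)·√(4M²+3T²).
√(4M²+3T²) = √(4×(3.260×10^6)² + 3×(2.890×10^6)²) = 8.220×10^6 N·mm.
d³ = 16×8.220×10^6/(π×270.0) = 155100 mm³.
d = 53.72 mm.

d = 53.7 mm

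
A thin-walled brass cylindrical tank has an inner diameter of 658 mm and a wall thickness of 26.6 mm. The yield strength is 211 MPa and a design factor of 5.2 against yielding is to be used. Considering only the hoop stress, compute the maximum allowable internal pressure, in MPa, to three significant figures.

σ_allow = 211/5.2 = 40.58 MPa.
σ_h = pD/(2t) → p_allow = 2σ_allow t/D = 2×40.58×26.6/658 = 3.281 MPa.

p_allow = 3.28 MPa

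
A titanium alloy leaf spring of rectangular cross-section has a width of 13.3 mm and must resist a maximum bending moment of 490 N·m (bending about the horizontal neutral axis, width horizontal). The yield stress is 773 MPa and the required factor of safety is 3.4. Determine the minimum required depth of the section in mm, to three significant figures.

h = 31.2 mm

σ_allow = 773/3.4 = 227.4 MPa.
For a rectangular section σ = 6M/(bh²), so h² = 6M/(b σ_allow) = 6×490000/(13.3×227.4) = 972.3 mm².
h = 31.18 mm.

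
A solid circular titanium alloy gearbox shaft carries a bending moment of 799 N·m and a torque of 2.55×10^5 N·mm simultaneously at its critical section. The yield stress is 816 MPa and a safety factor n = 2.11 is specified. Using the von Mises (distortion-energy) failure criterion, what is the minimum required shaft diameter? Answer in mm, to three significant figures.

d = 27.9 mm

σ_allow = σ_y/n = 816/2.11 = 386.7 MPa.
For a solid shaft σ_b = 32M/(πd³) and τ = 16T/(πd³), so the von Mises stress is σ' = (16/πd³)·√(4M²+3T²).
√(4M²+3T²) = √(4×(799000)² + 3×(255000)²) = 1.658×10^6 N·mm.
d³ = 16×1.658×10^6/(π×386.7) = 21830 mm³.
d = 27.95 mm.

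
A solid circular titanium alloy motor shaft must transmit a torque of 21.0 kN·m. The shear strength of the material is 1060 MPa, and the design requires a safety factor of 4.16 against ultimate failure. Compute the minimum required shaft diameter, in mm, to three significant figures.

Allowable shear stress τ_allow = 1060/4.16 = 254.8 MPa.
For a solid shaft τ = 16T/(πd³), so d³ = 16T/(π τ_allow) = 16×2.1000×10^7/(π×254.8) = 419700 mm³.
d = (419700)^(1/3) = 74.87 mm.

d = 74.9 mm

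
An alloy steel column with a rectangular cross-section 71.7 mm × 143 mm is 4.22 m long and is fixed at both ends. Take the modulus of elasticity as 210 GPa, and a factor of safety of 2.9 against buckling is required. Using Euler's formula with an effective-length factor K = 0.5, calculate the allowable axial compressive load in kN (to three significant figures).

P_allow = 705 kN

Buckling occurs about the weak axis: I_min = h·b³/12 = 143×71.7³/12 = 4.393×10^6 mm⁴ (b = 71.7 mm is the smaller dimension).
Effective length L_e = KL = 0.5×4.22 m = 2110 mm.
Euler critical load P_cr = π²EI/L_e² = π²×210000×4.393×10^6/2110² = 2.045×10^6 N.
P_allow = P_cr/n = 2.045×10^6/2.9 = 705100 N.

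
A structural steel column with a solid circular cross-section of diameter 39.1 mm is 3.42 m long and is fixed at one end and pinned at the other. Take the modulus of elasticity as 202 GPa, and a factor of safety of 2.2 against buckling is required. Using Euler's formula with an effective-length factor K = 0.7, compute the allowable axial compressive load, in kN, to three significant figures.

I = πd⁴/64 = π×39.1⁴/64 = 114700 mm⁴.
Effective length L_e = KL = 0.7×3.42 m = 2394 mm.
Euler critical load P_cr = π²EI/L_e² = π²×202000×114700/2394² = 39910 N.
P_allow = P_cr/n = 39910/2.2 = 18140 N.

P_allow = 18.1 kN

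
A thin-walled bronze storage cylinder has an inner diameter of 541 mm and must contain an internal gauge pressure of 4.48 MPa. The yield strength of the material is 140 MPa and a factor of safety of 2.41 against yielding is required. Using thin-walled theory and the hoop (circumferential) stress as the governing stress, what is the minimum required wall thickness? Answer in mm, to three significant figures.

t = 20.9 mm

σ_allow = 140/2.41 = 58.09 MPa.
Hoop stress σ_h = pD/(2t), so t = pD/(2σ_allow) = 4.48×541/(2×58.09) = 20.86 mm.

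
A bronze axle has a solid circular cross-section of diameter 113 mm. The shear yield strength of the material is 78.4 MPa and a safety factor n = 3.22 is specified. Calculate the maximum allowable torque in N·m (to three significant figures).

T_allow = 6900 N·m

τ_allow = 78.4/3.22 = 24.35 MPa.
For a solid shaft T_allow = τ_allow·πd³/16; πd³/16 = π×113³/16 = 283300 mm³.
T_allow = 24.35×283300 = 6.898×10^6 N·mm = 6898 N·m.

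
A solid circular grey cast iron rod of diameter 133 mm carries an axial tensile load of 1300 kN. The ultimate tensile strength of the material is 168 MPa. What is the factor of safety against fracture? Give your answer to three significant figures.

n = 1.80

A = πd²/4 = 13890 mm².
σ = F/A = 1300000/13890 = 93.57 MPa.
n = 168/93.57 = 1.795.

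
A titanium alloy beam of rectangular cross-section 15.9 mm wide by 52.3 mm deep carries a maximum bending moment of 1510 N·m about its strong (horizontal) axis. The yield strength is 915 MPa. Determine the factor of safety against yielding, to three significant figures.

Section modulus S = bh²/6 = 15.9×52.3²/6 = 7249 mm³.
σ = M/S = 1510000/7249 = 208.3 MPa.
n = 915/208.3 = 4.392.

n = 4.39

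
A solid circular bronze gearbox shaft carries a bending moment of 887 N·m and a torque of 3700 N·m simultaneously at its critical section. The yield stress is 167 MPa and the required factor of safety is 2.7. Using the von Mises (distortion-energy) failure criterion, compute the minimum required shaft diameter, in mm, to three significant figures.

d = 81.8 mm

σ_allow = σ_y/n = 167/2.7 = 61.85 MPa.
For a solid shaft σ_b = 32M/(πd³) and τ = 16T/(πd³), so the von Mises stress is σ' = (16/πd³)·√(4M²+3T²).
√(4M²+3T²) = √(4×(887000)² + 3×(3.700×10^6)²) = 6.650×10^6 N·mm.
d³ = 16×6.650×10^6/(π×61.85) = 547500 mm³.
d = 81.81 mm.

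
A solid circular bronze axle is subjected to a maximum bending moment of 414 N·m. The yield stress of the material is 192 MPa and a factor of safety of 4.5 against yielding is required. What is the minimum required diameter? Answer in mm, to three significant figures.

σ_allow = 192/4.5 = 42.67 MPa.
For a solid circular section σ = 32M/(πd³), so d³ = 32M/(π σ_allow) = 32×414000/(π×42.67) = 98840 mm³.
d = 46.23 mm.

d = 46.2 mm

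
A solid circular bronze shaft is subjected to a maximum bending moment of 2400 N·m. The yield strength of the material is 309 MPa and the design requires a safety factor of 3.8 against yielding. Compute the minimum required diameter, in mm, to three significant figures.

d = 67.0 mm

σ_allow = 309/3.8 = 81.32 MPa.
For a solid circular section σ = 32M/(πd³), so d³ = 32M/(π σ_allow) = 32×2400000/(π×81.32) = 300600 mm³.
d = 66.99 mm.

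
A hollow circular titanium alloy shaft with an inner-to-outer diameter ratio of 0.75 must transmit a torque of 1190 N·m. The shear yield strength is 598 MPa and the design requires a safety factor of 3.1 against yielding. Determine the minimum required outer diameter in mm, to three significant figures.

d_o = 35.8 mm

τ_allow = 598/3.1 = 192.9 MPa.
For a hollow shaft τ = 16T/[πd_o³(1−k⁴)] with k = 0.75, so 1−k⁴ = 0.6836.
d_o³ = 16T/[π τ_allow (1−k⁴)] = 16×1190000/(π×192.9×0.6836) = 45960 mm³.
d_o = 35.82 mm.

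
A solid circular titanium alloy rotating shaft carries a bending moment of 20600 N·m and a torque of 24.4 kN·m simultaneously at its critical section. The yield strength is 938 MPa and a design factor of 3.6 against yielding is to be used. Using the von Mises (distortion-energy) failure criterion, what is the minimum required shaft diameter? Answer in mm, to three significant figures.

σ_allow = σ_y/n = 938/3.6 = 260.6 MPa.
For a solid shaft σ_b = 32M/(πd³) and τ = 16T/(πd³), so the von Mises stress is σ' = (16/πd³)·√(4M²+3T²).
√(4M²+3T²) = √(4×(2.060×10^7)² + 3×(2.440×10^7)²) = 5.902×10^7 N·mm.
d³ = 16×5.902×10^7/(π×260.6) = 1.154×10^6 mm³.
d = 104.9 mm.

d = 105 mm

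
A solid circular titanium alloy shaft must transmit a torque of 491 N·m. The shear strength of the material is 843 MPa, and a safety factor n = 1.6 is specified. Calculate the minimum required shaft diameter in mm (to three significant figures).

Allowable shear stress τ_allow = 843/1.6 = 526.9 MPa.
For a solid shaft τ = 16T/(πd³), so d³ = 16T/(π τ_allow) = 16×491000/(π×526.9) = 4746 mm³.
d = (4746)^(1/3) = 16.81 mm.

d = 16.8 mm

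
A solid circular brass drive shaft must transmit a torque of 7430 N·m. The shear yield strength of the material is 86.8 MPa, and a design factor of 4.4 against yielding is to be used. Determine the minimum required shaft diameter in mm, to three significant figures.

Allowable shear stress τ_allow = 86.8/4.4 = 19.73 MPa.
For a solid shaft τ = 16T/(πd³), so d³ = 16T/(π τ_allow) = 16×7430000/(π×19.73) = 1.918×10^6 mm³.
d = (1.918×10^6)^(1/3) = 124.3 mm.

d = 124 mm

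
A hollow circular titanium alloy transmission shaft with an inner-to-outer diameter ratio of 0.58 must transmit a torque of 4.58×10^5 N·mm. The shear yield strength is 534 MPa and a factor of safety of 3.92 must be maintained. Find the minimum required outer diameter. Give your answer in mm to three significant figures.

d_o = 26.8 mm

τ_allow = 534/3.92 = 136.2 MPa.
For a hollow shaft τ = 16T/[πd_o³(1−k⁴)] with k = 0.58, so 1−k⁴ = 0.8868.
d_o³ = 16T/[π τ_allow (1−k⁴)] = 16×458000/(π×136.2×0.8868) = 19310 mm³.
d_o = 26.83 mm.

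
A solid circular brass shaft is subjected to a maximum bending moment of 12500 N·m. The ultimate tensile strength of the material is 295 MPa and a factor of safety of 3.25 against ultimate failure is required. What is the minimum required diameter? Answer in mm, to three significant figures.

d = 112 mm

σ_allow = 295/3.25 = 90.77 MPa.
For a solid circular section σ = 32M/(πd³), so d³ = 32M/(π σ_allow) = 32×1.2500×10^7/(π×90.77) = 1.403×10^6 mm³.
d = 111.9 mm.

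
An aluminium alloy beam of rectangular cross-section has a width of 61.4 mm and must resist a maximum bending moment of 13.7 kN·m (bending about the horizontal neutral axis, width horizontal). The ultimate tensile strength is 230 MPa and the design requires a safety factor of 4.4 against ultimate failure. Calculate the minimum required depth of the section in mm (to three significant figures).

σ_allow = 230/4.4 = 52.27 MPa.
For a rectangular section σ = 6M/(bh²), so h² = 6M/(b σ_allow) = 6×1.3700×10^7/(61.4×52.27) = 25610 mm².
h = 160.0 mm.

h = 160 mm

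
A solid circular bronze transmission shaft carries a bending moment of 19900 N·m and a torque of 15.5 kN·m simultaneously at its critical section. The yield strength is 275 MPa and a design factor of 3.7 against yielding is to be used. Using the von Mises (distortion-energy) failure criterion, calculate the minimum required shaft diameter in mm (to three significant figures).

σ_allow = σ_y/n = 275/3.7 = 74.32 MPa.
For a solid shaft σ_b = 32M/(πd³) and τ = 16T/(πd³), so the von Mises stress is σ' = (16/πd³)·√(4M²+3T²).
√(4M²+3T²) = √(4×(1.990×10^7)² + 3×(1.550×10^7)²) = 4.801×10^7 N·mm.
d³ = 16×4.801×10^7/(π×74.32) = 3.290×10^6 mm³.
d = 148.7 mm.

d = 149 mm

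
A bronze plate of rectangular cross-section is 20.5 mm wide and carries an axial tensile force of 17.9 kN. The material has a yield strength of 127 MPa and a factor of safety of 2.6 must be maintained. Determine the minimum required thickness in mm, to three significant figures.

t = 17.9 mm

σ_allow = 127/2.6 = 48.85 MPa.
Required area A = F/σ_allow = 17900/48.85 = 366.5 mm².
t = A/w = 366.5/20.5 = 17.88 mm.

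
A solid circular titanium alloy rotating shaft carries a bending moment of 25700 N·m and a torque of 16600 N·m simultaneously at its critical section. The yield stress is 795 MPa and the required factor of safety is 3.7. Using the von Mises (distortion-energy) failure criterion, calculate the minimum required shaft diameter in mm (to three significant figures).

d = 112 mm

σ_allow = σ_y/n = 795/3.7 = 214.9 MPa.
For a solid shaft σ_b = 32M/(πd³) and τ = 16T/(πd³), so the von Mises stress is σ' = (16/πd³)·√(4M²+3T²).
√(4M²+3T²) = √(4×(2.570×10^7)² + 3×(1.660×10^7)²) = 5.890×10^7 N·mm.
d³ = 16×5.890×10^7/(π×214.9) = 1.396×10^6 mm³.
d = 111.8 mm.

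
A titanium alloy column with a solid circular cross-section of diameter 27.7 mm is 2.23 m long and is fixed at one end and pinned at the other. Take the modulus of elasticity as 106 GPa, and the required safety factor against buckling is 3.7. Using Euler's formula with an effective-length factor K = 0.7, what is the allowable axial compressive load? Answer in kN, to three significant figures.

I = πd⁴/64 = π×27.7⁴/64 = 28900 mm⁴.
Effective length L_e = KL = 0.7×2.23 m = 1561 mm.
Euler critical load P_cr = π²EI/L_e² = π²×106000×28900/1561² = 12410 N.
P_allow = P_cr/n = 12410/3.7 = 3353 N.

P_allow = 3.35 kN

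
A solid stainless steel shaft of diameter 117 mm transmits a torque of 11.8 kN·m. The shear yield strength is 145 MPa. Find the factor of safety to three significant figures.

τ = 16T/(πd³) = 16×1.1800×10^7/(π×117³) = 37.52 MPa.
n = τ_limit/τ = 145/37.52 = 3.864.

n = 3.86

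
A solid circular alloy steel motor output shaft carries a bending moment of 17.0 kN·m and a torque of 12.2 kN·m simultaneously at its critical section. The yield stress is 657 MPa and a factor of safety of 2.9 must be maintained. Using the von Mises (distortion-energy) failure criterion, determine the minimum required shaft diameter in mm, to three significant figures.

d = 96.5 mm

σ_allow = σ_y/n = 657/2.9 = 226.6 MPa.
For a solid shaft σ_b = 32M/(πd³) and τ = 16T/(πd³), so the von Mises stress is σ' = (16/πd³)·√(4M²+3T²).
√(4M²+3T²) = √(4×(1.700×10^7)² + 3×(1.220×10^7)²) = 4.003×10^7 N·mm.
d³ = 16×4.003×10^7/(π×226.6) = 899900 mm³.
d = 96.55 mm.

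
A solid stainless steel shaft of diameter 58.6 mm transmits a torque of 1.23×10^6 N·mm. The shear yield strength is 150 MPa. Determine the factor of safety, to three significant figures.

n = 4.82

τ = 16T/(πd³) = 16×1230000/(π×58.6³) = 31.13 MPa.
n = τ_limit/τ = 150/31.13 = 4.818.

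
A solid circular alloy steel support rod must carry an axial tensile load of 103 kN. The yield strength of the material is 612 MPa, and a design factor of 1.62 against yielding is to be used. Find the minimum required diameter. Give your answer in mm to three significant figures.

d = 18.6 mm

Allowable stress σ_allow = 612/1.62 = 377.8 MPa.
Required area A = F/σ_allow = 103000/377.8 = 272.6 mm².
A = πd²/4 → d = √(4A/π) = 18.63 mm.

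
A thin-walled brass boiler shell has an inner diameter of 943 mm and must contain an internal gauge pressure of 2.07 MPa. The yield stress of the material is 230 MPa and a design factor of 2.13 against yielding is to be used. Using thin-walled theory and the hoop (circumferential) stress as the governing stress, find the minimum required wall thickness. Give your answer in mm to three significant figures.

σ_allow = 230/2.13 = 108.0 MPa.
Hoop stress σ_h = pD/(2t), so t = pD/(2σ_allow) = 2.07×943/(2×108.0) = 9.039 mm.

t = 9.04 mm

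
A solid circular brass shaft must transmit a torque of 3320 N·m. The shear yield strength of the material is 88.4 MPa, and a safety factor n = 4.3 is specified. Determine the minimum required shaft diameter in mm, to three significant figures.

d = 93.7 mm

Allowable shear stress τ_allow = 88.4/4.3 = 20.56 MPa.
For a solid shaft τ = 16T/(πd³), so d³ = 16T/(π τ_allow) = 16×3320000/(π×20.56) = 822500 mm³.
d = (822500)^(1/3) = 93.69 mm.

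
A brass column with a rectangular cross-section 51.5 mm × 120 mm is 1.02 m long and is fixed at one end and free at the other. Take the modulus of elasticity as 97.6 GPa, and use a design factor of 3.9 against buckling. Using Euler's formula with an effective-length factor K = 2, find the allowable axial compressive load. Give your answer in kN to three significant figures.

P_allow = 81.1 kN

Buckling occurs about the weak axis: I_min = h·b³/12 = 120×51.5³/12 = 1.366×10^6 mm⁴ (b = 51.5 mm is the smaller dimension).
Effective length L_e = KL = 2×1.02 m = 2040 mm.
Euler critical load P_cr = π²EI/L_e² = π²×97600×1.366×10^6/2040² = 316200 N.
P_allow = P_cr/n = 316200/3.9 = 81070 N.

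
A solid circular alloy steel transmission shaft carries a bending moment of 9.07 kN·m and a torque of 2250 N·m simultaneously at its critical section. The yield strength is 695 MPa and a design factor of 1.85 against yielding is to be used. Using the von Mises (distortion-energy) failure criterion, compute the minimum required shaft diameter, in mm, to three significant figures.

d = 63.1 mm

σ_allow = σ_y/n = 695/1.85 = 375.7 MPa.
For a solid shaft σ_b = 32M/(πd³) and τ = 16T/(πd³), so the von Mises stress is σ' = (16/πd³)·√(4M²+3T²).
√(4M²+3T²) = √(4×(9.070×10^6)² + 3×(2.250×10^6)²) = 1.855×10^7 N·mm.
d³ = 16×1.855×10^7/(π×375.7) = 251500 mm³.
d = 63.12 mm.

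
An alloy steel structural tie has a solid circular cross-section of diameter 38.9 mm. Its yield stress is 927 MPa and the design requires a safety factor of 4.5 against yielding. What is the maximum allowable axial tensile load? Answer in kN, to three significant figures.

σ_allow = 927/4.5 = 206.0 MPa.
A = πd²/4 = π×38.9²/4 = 1188 mm².
F_allow = σ_allow × A = 206.0×1188 = 244800 N.

F_allow = 245 kN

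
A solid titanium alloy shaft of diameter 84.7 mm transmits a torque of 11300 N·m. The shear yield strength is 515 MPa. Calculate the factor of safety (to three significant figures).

n = 5.44

τ = 16T/(πd³) = 16×1.1300×10^7/(π×84.7³) = 94.71 MPa.
n = τ_limit/τ = 515/94.71 = 5.438.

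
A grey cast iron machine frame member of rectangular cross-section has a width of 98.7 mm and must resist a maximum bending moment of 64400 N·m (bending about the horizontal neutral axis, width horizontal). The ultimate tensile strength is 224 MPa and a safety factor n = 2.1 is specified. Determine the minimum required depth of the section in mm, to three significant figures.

h = 192 mm

σ_allow = 224/2.1 = 106.7 MPa.
For a rectangular section σ = 6M/(bh²), so h² = 6M/(b σ_allow) = 6×6.4400×10^7/(98.7×106.7) = 36700 mm².
h = 191.6 mm.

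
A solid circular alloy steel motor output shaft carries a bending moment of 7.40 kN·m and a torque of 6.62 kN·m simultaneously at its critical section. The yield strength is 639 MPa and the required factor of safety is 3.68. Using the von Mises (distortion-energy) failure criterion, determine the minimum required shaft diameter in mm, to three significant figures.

σ_allow = σ_y/n = 639/3.68 = 173.6 MPa.
For a solid shaft σ_b = 32M/(πd³) and τ = 16T/(πd³), so the von Mises stress is σ' = (16/πd³)·√(4M²+3T²).
√(4M²+3T²) = √(4×(7.400×10^6)² + 3×(6.620×10^6)²) = 1.872×10^7 N·mm.
d³ = 16×1.872×10^7/(π×173.6) = 549100 mm³.
d = 81.89 mm.

d = 81.9 mm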